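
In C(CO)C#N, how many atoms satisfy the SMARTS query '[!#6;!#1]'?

The query [!#6;!#1] means: not carbon and not hydrogen — any heteroatom.
Check the 5 heavy atoms by environment: 3× C → no; 1× O → match; 1× N → match.
Summing the matching environments: 1 + 1 = 2 matching atoms.

2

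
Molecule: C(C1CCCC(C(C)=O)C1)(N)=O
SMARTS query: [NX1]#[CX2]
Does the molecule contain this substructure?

No

The pattern [NX1]#[CX2] describes a nitrogen triple-bonded to a two-connected carbon — a nitrile.
The closest candidate here is a primary amide (-C(=O)NH2), but the nitrogen is NX3, not NX1. No other fragment satisfies the full query, so there is no match.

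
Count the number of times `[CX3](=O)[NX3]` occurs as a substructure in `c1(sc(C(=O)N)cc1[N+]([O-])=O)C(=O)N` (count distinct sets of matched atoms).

2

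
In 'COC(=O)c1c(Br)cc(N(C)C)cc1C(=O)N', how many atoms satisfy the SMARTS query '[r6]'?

6

The query [r6] means: r6 matches atoms in a six-membered ring.
Check the 17 heavy atoms by environment: 6× c (aromatic, in 6-ring) → match; 5× C (acyclic) → no; 3× O (acyclic) → no; 2× N (acyclic) → no; 1× Br (acyclic) → no.
That gives 6 matching atoms.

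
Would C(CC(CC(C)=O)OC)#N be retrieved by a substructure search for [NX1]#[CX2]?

Yes

The pattern [NX1]#[CX2] describes a nitrogen triple-bonded to a two-connected carbon — a nitrile.
The molecule carries a nitrile (-C#N), whose atoms satisfy every constraint of the query, so the pattern matches.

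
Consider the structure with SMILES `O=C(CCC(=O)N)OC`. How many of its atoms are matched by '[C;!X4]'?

2

The query [C;!X4] means: aliphatic carbon that does not have four total connections.
Check the 9 heavy atoms by environment: 3× C (X4) → no; 2× C (X3) → match; 2× O (X1) → no; 1× N (X3) → no; 1× O (X2) → no.
That gives 2 matching atoms.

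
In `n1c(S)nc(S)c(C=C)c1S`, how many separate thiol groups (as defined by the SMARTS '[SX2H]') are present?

3

[SX2H] is the SMARTS for a thiol: an aliphatic sulfur with two connections, one being H.
The molecule carries 3 separate instances of a thiol (-SH) meeting every constraint; each maps to a distinct set of atoms, giving 3 matches.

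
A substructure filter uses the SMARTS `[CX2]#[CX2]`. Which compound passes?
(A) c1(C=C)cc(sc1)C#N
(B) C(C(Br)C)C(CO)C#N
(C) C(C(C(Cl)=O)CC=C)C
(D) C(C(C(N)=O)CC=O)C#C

D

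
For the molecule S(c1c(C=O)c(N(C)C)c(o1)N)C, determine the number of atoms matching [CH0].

The query [CH0] means: aliphatic carbon with no attached hydrogen.
Check the 13 heavy atoms by environment: 1× o (aromatic, H0) → no; 4× c (aromatic, H0) → no; 1× N (H2) → no; 1× C (H1) → no; 1× O (H0) → no; 1× N (H0) → no; 3× C (H3) → no; 1× S (H0) → no.
No environment satisfies the query, so 0 matching atoms.

0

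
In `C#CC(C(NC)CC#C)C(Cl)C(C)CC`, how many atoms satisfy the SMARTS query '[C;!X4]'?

4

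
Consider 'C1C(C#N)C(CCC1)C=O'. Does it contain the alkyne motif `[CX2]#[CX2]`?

The pattern [CX2]#[CX2] describes a carbon-carbon triple bond — an alkyne.
The closest candidate here is a nitrile (-C#N), but the triple bond is C#N, not C#C. No other fragment satisfies the full query, so there is no match.

No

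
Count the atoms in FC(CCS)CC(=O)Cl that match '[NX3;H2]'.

0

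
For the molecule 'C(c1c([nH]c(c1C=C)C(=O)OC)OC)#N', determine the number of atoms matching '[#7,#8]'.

5

The query [#7,#8] means: nitrogen or oxygen (comma = OR).
Check the 15 heavy atoms by environment: 1× n (aromatic) → match; 4× c (aromatic) → no; 6× C → no; 1× N → match; 3× O → match.
Summing the matching environments: 1 + 1 + 3 = 5 matching atoms.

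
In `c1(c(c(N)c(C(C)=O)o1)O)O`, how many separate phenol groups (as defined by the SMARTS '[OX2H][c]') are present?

2

[OX2H][c] is the SMARTS for a phenol: a hydroxyl oxygen attached to an aromatic carbon.
The molecule carries 2 separate instances of a hydroxyl group (-OH) meeting every constraint; each maps to a distinct set of atoms, giving 2 matches.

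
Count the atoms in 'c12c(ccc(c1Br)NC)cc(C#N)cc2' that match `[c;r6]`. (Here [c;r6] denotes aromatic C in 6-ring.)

The query [c;r6] means: aromatic carbon that belongs to a six-membered ring.
Check the 15 heavy atoms by environment: 10× c (aromatic, in 6-ring) → match; 2× N (acyclic) → no; 2× C (acyclic) → no; 1× Br (acyclic) → no.
That gives 10 matching atoms.

10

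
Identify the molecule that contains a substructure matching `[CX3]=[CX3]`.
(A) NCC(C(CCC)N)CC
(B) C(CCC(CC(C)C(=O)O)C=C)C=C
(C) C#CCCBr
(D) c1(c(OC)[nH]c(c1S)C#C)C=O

[CX3]=[CX3] describes a non-aromatic C=C double bond between two sp2 carbons (an alkene).
(A) has an ethyl group (-CH2CH3) but its C-C bond is a single bond between CX4 carbons, not CX3=CX3.
(B) contains a vinyl group (-CH=CH2), which satisfies every atom and bond constraint.
(C) has an ethynyl group (-C#CH) but the C-C bond is a triple bond, not a double bond.
(D) has an ethynyl group (-C#CH) but the C-C bond is a triple bond, not a double bond.
So the answer is (B).

B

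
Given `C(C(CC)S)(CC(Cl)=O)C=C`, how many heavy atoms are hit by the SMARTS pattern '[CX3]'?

3

The query [CX3] means: C with X3: aliphatic carbon with exactly 3 total connections.
Check the 11 heavy atoms by environment: 5× C (X4) → no; 1× S (X2) → no; 3× C (X3) → match; 1× O (X1) → no; 1× Cl (X1) → no.
That gives 3 matching atoms.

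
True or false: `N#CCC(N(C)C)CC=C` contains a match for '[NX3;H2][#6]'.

False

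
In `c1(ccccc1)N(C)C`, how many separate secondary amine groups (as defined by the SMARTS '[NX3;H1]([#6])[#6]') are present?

[NX3;H1]([#6])[#6] is the SMARTS for a secondary amine: a trivalent nitrogen with one H, bonded to two carbons.
The molecule has a dimethylamino group (-N(CH3)2), but the nitrogen has H0, not H1; nothing else fits, so there are 0 matches.

0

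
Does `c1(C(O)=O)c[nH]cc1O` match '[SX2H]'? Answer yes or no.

The pattern [SX2H] describes an aliphatic sulfur with two connections, one being H — a thiol.
The closest candidate here is a hydroxyl group (-OH), but it is an -OH, not an -SH. No other fragment satisfies the full query, so there is no match.

No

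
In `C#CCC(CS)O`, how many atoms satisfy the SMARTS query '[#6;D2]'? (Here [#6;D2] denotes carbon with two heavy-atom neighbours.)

3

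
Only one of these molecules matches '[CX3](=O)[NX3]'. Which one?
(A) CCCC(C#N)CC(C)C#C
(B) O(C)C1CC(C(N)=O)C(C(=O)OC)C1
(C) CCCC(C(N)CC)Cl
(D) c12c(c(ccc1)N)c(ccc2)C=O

B

[CX3](=O)[NX3] describes a carbonyl carbon bonded to a trivalent nitrogen (an amide).
(A) has a nitrile (-C#N) but the nitrile N is NX1 (triple-bonded), not NX3.
(B) contains a primary amide (-C(=O)NH2), which satisfies every atom and bond constraint.
(C) has a primary amino group (-NH2) but the -NH2 is not attached to a carbonyl carbon.
(D) has a primary amino group (-NH2) but the -NH2 is not attached to a carbonyl carbon.
So the answer is (B).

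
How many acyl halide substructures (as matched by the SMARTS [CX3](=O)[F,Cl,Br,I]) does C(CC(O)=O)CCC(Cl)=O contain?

[CX3](=O)[F,Cl,Br,I] is the SMARTS for an acyl halide: a carbonyl carbon bonded to a halogen.
Exactly one fragment in the molecule meets all constraints, giving 1 match.

1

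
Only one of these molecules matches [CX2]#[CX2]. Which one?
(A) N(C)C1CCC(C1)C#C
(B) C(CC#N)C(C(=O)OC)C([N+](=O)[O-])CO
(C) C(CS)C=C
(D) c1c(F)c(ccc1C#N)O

A

[CX2]#[CX2] describes a carbon-carbon triple bond (an alkyne).
(A) contains an ethynyl group (-C#CH), which satisfies every atom and bond constraint.
(B) has a nitrile (-C#N) but the triple bond is C#N, not C#C.
(C) has a vinyl group (-CH=CH2) but the C=C is a double bond; both carbons are CX3, not CX2.
(D) has a nitrile (-C#N) but the triple bond is C#N, not C#C.
So the answer is (A).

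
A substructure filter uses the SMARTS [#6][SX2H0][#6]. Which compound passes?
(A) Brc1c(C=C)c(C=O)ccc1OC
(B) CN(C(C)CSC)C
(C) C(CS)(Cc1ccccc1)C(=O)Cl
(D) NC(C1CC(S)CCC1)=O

[#6][SX2H0][#6] describes an aliphatic sulfur bridging two carbons with no H on the sulfur (a thioether).
(A) has a methoxy ether (-OCH3) but the bridging atom is O, not S.
(B) contains a methylthio ether (-SCH3), which satisfies every atom and bond constraint.
(C) has a thiol (-SH) but the sulfur has H1, not H0 bridging two carbons.
(D) has a thiol (-SH) but the sulfur has H1, not H0 bridging two carbons.
So the answer is (B).

B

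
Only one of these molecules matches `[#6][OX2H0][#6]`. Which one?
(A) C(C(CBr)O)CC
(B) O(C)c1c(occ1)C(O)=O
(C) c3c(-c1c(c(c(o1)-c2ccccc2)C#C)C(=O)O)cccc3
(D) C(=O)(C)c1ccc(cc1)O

B

[#6][OX2H0][#6] describes an aliphatic oxygen bridging two carbons with no H on the oxygen (an ether).
(A) has a hydroxyl group (-OH) but the oxygen has H1, not H0 bridging two carbons.
(B) contains a methoxy ether (-OCH3), which satisfies every atom and bond constraint.
(C) has a carboxylic acid group (-C(=O)OH) but the -OH oxygen has H1; the =O is OX1, not OX2.
(D) has a hydroxyl group (-OH) but the oxygen has H1, not H0 bridging two carbons.
So the answer is (B).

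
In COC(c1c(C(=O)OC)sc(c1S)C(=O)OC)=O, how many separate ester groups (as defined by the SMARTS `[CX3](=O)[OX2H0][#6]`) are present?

[CX3](=O)[OX2H0][#6] is the SMARTS for an ester: a carbonyl carbon bonded to an oxygen that is itself bonded to carbon (no H on that O).
The molecule carries 3 separate instances of a methyl-ester group (-C(=O)OCH3) meeting every constraint; each maps to a distinct set of atoms, giving 3 matches.

3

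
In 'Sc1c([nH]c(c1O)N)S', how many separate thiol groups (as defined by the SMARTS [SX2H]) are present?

[SX2H] is the SMARTS for a thiol: an aliphatic sulfur with two connections, one being H.
The molecule carries 2 separate instances of a thiol (-SH) meeting every constraint; each maps to a distinct set of atoms, giving 2 matches.

2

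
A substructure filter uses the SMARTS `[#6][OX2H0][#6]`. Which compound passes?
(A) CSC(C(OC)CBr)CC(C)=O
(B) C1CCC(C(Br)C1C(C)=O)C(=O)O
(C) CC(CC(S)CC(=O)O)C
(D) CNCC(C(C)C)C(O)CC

A

[#6][OX2H0][#6] describes an aliphatic oxygen bridging two carbons with no H on the oxygen (an ether).
(A) contains a methoxy ether (-OCH3), which satisfies every atom and bond constraint.
(B) has a carboxylic acid group (-C(=O)OH) but the -OH oxygen has H1; the =O is OX1, not OX2.
(C) has a carboxylic acid group (-C(=O)OH) but the -OH oxygen has H1; the =O is OX1, not OX2.
(D) has a hydroxyl group (-OH) but the oxygen has H1, not H0 bridging two carbons.
So the answer is (A).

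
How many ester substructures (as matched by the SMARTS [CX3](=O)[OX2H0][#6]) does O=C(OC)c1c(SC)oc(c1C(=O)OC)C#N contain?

[CX3](=O)[OX2H0][#6] is the SMARTS for an ester: a carbonyl carbon bonded to an oxygen that is itself bonded to carbon (no H on that O).
The molecule carries 2 separate instances of a methyl-ester group (-C(=O)OCH3) meeting every constraint; each maps to a distinct set of atoms, giving 2 matches.

2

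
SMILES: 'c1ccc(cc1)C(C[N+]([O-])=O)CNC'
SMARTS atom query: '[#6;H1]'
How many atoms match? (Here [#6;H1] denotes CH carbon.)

6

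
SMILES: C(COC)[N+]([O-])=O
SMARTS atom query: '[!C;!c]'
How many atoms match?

4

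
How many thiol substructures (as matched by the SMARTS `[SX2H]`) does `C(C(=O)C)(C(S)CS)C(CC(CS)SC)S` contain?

4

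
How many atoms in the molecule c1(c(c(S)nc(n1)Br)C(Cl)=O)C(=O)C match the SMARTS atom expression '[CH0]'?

Check the 14 heavy atoms by environment: 2× n (aromatic, H0) → no; 4× c (aromatic, H0) → no; 1× Br (H0) → no; 1× S (H1) → no; 2× C (H0) → match; 2× O (H0) → no; 1× C (H3) → no; 1× Cl (H0) → no.
That gives 2 matching atoms.

2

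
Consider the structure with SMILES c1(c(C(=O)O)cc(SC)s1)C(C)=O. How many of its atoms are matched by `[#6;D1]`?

2

The query [#6;D1] means: carbon bonded to exactly one heavy atom.
Check the 13 heavy atoms by environment: 1× s (aromatic, D2) → no; 3× c (aromatic, D3) → no; 1× c (aromatic, D2) → no; 1× S (D2) → no; 2× C (D1) → match; 2× C (D3) → no; 3× O (D1) → no.
That gives 2 matching atoms.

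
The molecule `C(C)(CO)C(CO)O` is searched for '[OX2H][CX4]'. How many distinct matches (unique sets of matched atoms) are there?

[OX2H][CX4] is the SMARTS for an aliphatic alcohol: a hydroxyl oxygen bound to an sp3 (X4) carbon.
The molecule carries 3 separate instances of a hydroxyl group (-OH) meeting every constraint; each maps to a distinct set of atoms, giving 3 matches.

3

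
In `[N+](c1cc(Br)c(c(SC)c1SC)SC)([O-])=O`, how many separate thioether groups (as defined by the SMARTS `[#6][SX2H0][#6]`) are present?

3

[#6][SX2H0][#6] is the SMARTS for a thioether: an aliphatic sulfur bridging two carbons with no H on the sulfur.
The molecule carries 3 separate instances of a methylthio ether (-SCH3) meeting every constraint; each maps to a distinct set of atoms, giving 3 matches.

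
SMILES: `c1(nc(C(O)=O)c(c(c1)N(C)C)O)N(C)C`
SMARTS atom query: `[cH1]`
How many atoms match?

The query [cH1] means: aromatic carbon bearing exactly one hydrogen.
Check the 16 heavy atoms by environment: 1× n (aromatic, H0) → no; 4× c (aromatic, H0) → no; 1× c (aromatic, H1) → match; 2× O (H1) → no; 1× C (H0) → no; 1× O (H0) → no; 2× N (H0) → no; 4× C (H3) → no.
That gives 1 matching atom.

1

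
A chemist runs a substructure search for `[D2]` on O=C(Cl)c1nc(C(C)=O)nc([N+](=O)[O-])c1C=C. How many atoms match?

Check the 17 heavy atoms by environment: 2× n (aromatic, D2) → match; 4× c (aromatic, D3) → no; 1× C (D2) → match; 2× C (D1) → no; 2× C (D3) → no; 3× O (D1) → no; 1× N (charge +1, D3) → no; 1× O (charge -1, D1) → no; 1× Cl (D1) → no.
Summing the matching environments: 2 + 1 = 3 matching atoms.

3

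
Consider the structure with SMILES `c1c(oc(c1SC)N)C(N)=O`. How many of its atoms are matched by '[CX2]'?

0

Check the 11 heavy atoms by environment: 1× o (aromatic, X2) → no; 4× c (aromatic, X3) → no; 2× N (X3) → no; 1× C (X3) → no; 1× O (X1) → no; 1× S (X2) → no; 1× C (X4) → no.
No environment satisfies the query, so 0 matching atoms.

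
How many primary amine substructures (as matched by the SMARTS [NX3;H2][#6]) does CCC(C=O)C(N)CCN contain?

2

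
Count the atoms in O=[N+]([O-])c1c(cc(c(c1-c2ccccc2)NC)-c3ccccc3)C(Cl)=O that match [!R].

8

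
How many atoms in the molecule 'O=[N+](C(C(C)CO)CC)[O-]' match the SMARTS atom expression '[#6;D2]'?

2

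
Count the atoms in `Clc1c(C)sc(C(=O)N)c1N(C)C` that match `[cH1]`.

0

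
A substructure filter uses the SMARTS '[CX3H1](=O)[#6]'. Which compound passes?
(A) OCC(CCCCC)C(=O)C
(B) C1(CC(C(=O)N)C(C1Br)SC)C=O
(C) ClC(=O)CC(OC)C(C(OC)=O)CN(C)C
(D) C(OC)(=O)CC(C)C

B

[CX3H1](=O)[#6] describes an sp2 carbon with one H, double-bonded to O and single-bonded to carbon (an aldehyde).
(A) has an acetyl/ketone group (-C(=O)CH3) but the carbonyl carbon has H0 (two carbon neighbours), not H1.
(B) contains an aldehyde (-CHO), which satisfies every atom and bond constraint.
(C) has a methyl-ester group (-C(=O)OCH3) but the carbonyl carbon has H0, not H1.
(D) has a methyl-ester group (-C(=O)OCH3) but the carbonyl carbon has H0, not H1.
So the answer is (B).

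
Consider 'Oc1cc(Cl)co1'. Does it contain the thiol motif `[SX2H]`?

The pattern [SX2H] describes an aliphatic sulfur with two connections, one being H — a thiol.
The closest candidate here is a hydroxyl group (-OH), but it is an -OH, not an -SH. No other fragment satisfies the full query, so there is no match.

No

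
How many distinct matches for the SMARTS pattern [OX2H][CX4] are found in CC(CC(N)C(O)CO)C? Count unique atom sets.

2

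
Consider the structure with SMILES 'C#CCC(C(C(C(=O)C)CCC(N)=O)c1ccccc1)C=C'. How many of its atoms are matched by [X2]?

The query [X2] means: any atom with exactly two total connections (bonds + H).
Check the 22 heavy atoms by environment: 7× C (X4) → no; 2× C (X2) → match; 6× c (aromatic, X3) → no; 4× C (X3) → no; 2× O (X1) → no; 1× N (X3) → no.
That gives 2 matching atoms.

2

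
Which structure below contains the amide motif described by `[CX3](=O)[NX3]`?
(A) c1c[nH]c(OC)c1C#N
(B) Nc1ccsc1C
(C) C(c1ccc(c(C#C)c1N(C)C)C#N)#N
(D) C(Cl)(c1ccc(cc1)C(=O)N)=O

[CX3](=O)[NX3] describes a carbonyl carbon bonded to a trivalent nitrogen (an amide).
(A) has a nitrile (-C#N) but the nitrile N is NX1 (triple-bonded), not NX3.
(B) has a primary amino group (-NH2) but the -NH2 is not attached to a carbonyl carbon.
(C) has a nitrile (-C#N) but the nitrile N is NX1 (triple-bonded), not NX3.
(D) contains a primary amide (-C(=O)NH2), which satisfies every atom and bond constraint.
So the answer is (D).

D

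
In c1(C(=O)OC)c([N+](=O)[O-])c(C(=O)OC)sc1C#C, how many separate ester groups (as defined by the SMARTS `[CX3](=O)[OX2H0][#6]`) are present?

2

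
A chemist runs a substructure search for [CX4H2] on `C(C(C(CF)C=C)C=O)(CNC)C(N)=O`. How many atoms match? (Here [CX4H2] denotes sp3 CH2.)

2

Check the 15 heavy atoms by environment: 2× C (H2, X4) → match; 3× C (H1, X4) → no; 1× F (H0, X1) → no; 1× N (H1, X3) → no; 1× C (H3, X4) → no; 2× C (H1, X3) → no; 2× O (H0, X1) → no; 1× C (H2, X3) → no; 1× C (H0, X3) → no; 1× N (H2, X3) → no.
That gives 2 matching atoms.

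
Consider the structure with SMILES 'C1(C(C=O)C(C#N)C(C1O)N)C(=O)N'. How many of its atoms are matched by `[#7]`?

Check the 14 heavy atoms by environment: 8× C → no; 3× O → no; 3× N → match.
That gives 3 matching atoms.

3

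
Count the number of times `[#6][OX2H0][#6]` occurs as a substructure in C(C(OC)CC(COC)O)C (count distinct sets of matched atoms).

2

[#6][OX2H0][#6] is the SMARTS for an ether: an aliphatic oxygen bridging two carbons with no H on the oxygen.
The molecule carries 2 separate instances of a methoxy ether (-OCH3) meeting every constraint; each maps to a distinct set of atoms, giving 2 matches.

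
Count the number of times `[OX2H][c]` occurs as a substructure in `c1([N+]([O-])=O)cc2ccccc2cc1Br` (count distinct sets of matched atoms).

0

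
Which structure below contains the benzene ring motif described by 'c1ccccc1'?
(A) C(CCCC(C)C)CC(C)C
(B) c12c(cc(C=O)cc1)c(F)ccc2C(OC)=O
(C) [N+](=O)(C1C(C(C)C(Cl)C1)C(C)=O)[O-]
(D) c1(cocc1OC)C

B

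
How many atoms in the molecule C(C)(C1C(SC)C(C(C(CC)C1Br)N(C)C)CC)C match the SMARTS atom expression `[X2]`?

Check the 19 heavy atoms by environment: 16× C (X4) → no; 1× N (X3) → no; 1× S (X2) → match; 1× Br (X1) → no.
That gives 1 matching atom.

1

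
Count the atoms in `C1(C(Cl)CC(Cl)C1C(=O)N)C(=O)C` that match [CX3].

2

The query [CX3] means: C with X3: aliphatic carbon with exactly 3 total connections.
Check the 13 heavy atoms by environment: 6× C (X4) → no; 2× C (X3) → match; 2× O (X1) → no; 1× N (X3) → no; 2× Cl (X1) → no.
That gives 2 matching atoms.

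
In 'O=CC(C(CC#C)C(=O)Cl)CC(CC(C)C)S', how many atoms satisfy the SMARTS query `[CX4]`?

9

The query [CX4] means: C with X4: aliphatic carbon with exactly 4 total connections (bonds + H).
Check the 17 heavy atoms by environment: 9× C (X4) → match; 1× S (X2) → no; 2× C (X2) → no; 2× C (X3) → no; 2× O (X1) → no; 1× Cl (X1) → no.
That gives 9 matching atoms.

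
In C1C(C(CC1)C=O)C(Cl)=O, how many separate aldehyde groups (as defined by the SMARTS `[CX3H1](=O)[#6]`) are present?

[CX3H1](=O)[#6] is the SMARTS for an aldehyde: an sp2 carbon with one H, double-bonded to O and single-bonded to carbon.
Exactly one fragment in the molecule meets all constraints, giving 1 match.

1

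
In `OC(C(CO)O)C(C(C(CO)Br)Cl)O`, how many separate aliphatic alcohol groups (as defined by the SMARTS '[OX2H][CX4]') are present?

5

[OX2H][CX4] is the SMARTS for an aliphatic alcohol: a hydroxyl oxygen bound to an sp3 (X4) carbon.
The molecule carries 5 separate instances of a hydroxyl group (-OH) meeting every constraint; each maps to a distinct set of atoms, giving 5 matches.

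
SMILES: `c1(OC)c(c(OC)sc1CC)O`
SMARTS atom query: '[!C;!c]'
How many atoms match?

The query [!C;!c] means: neither aliphatic nor aromatic carbon — same as [!#6].
Check the 12 heavy atoms by environment: 1× s (aromatic) → match; 4× c (aromatic) → no; 4× C → no; 3× O → match.
Summing the matching environments: 1 + 3 = 4 matching atoms.

4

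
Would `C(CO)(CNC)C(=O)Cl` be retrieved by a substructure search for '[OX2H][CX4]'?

The pattern [OX2H][CX4] describes a hydroxyl oxygen bound to an sp3 (X4) carbon — an aliphatic alcohol.
The molecule carries a hydroxyl group (-OH), whose atoms satisfy every constraint of the query, so the pattern matches.

Yes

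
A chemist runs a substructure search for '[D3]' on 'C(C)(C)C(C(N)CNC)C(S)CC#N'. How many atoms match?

4

The query [D3] means: atom with exactly three heavy-atom neighbours.
Check the 14 heavy atoms by environment: 3× C (D2) → no; 4× C (D3) → match; 2× N (D1) → no; 1× S (D1) → no; 3× C (D1) → no; 1× N (D2) → no.
That gives 4 matching atoms.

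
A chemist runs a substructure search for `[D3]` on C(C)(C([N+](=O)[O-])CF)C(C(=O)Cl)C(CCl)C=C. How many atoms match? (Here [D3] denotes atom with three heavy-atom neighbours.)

6

Check the 17 heavy atoms by environment: 3× C (D2) → no; 5× C (D3) → match; 2× Cl (D1) → no; 2× O (D1) → no; 1× N (charge +1, D3) → match; 1× O (charge -1, D1) → no; 2× C (D1) → no; 1× F (D1) → no.
Summing the matching environments: 5 + 1 = 6 matching atoms.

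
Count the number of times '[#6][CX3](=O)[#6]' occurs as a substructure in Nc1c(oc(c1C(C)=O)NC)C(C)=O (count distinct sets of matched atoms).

2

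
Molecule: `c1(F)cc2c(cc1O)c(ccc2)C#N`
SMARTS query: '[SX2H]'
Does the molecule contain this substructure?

No

The pattern [SX2H] describes an aliphatic sulfur with two connections, one being H — a thiol.
The closest candidate here is a hydroxyl group (-OH), but it is an -OH, not an -SH. No other fragment satisfies the full query, so there is no match.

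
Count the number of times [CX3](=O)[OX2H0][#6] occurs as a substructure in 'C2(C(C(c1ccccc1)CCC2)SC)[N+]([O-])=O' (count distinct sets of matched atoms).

0

[CX3](=O)[OX2H0][#6] is the SMARTS for an ester: a carbonyl carbon bonded to an oxygen that is itself bonded to carbon (no H on that O).
No fragment in the molecule satisfies every constraint, giving 0 matches.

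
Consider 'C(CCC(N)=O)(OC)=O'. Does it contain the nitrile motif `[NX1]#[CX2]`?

No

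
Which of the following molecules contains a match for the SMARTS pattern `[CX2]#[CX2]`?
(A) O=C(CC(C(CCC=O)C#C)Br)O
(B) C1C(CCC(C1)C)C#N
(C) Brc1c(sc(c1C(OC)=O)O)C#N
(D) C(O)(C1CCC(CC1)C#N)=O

A

[CX2]#[CX2] describes a carbon-carbon triple bond (an alkyne).
(A) contains an ethynyl group (-C#CH), which satisfies every atom and bond constraint.
(B) has a nitrile (-C#N) but the triple bond is C#N, not C#C.
(C) has a nitrile (-C#N) but the triple bond is C#N, not C#C.
(D) has a nitrile (-C#N) but the triple bond is C#N, not C#C.
So the answer is (A).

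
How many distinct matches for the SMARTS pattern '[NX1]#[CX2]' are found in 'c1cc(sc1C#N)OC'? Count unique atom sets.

1

[NX1]#[CX2] is the SMARTS for a nitrile: a nitrogen triple-bonded to a two-connected carbon.
Exactly one fragment in the molecule meets all constraints, giving 1 match.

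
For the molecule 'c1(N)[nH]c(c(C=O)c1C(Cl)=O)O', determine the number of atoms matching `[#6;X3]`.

6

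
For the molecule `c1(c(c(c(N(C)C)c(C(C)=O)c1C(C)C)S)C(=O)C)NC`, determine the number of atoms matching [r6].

The query [r6] means: r6 matches atoms in a six-membered ring.
Check the 21 heavy atoms by environment: 6× c (aromatic, in 6-ring) → match; 2× N (acyclic) → no; 10× C (acyclic) → no; 1× S (acyclic) → no; 2× O (acyclic) → no.
That gives 6 matching atoms.

6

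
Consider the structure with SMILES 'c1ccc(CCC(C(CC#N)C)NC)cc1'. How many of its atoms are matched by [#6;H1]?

7

The query [#6;H1] means: any carbon bearing exactly one hydrogen.
Check the 16 heavy atoms by environment: 3× C (H2) → no; 2× C (H1) → match; 1× c (aromatic, H0) → no; 5× c (aromatic, H1) → match; 2× C (H3) → no; 1× N (H1) → no; 1× C (H0) → no; 1× N (H0) → no.
Summing the matching environments: 2 + 5 = 7 matching atoms.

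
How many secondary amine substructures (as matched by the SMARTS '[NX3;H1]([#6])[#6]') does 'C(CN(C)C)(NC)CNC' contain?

[NX3;H1]([#6])[#6] is the SMARTS for a secondary amine: a trivalent nitrogen with one H, bonded to two carbons.
The molecule carries 2 separate instances of an N-methylamino group (-NHCH3) meeting every constraint; each maps to a distinct set of atoms, giving 2 matches.

2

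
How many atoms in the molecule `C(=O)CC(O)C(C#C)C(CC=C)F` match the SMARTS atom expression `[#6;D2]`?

5

Check the 13 heavy atoms by environment: 5× C (D2) → match; 3× C (D3) → no; 2× C (D1) → no; 2× O (D1) → no; 1× F (D1) → no.
That gives 5 matching atoms.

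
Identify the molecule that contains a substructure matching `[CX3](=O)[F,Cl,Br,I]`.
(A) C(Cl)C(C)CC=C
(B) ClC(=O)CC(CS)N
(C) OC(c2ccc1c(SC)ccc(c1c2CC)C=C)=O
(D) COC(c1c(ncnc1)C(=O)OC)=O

[CX3](=O)[F,Cl,Br,I] describes a carbonyl carbon bonded to a halogen (an acyl halide).
(A) has a chloro substituent but the Cl is not on a carbonyl carbon.
(B) contains an acyl chloride (-C(=O)Cl), which satisfies every atom and bond constraint.
(C) has a carboxylic acid group (-C(=O)OH) but the carbonyl is bonded to -OH, not to a halogen.
(D) has a methyl-ester group (-C(=O)OCH3) but the carbonyl is bonded to -O-C, not to a halogen.
So the answer is (B).

B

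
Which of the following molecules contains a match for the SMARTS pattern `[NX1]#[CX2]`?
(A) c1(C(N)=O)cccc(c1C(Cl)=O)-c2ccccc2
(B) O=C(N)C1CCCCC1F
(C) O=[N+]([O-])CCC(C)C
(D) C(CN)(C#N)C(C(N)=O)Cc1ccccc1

D

[NX1]#[CX2] describes a nitrogen triple-bonded to a two-connected carbon (a nitrile).
(A) has a primary amide (-C(=O)NH2) but the nitrogen is NX3, not NX1.
(B) has a primary amide (-C(=O)NH2) but the nitrogen is NX3, not NX1.
(C) has a nitro group (-[N+](=O)[O-]) but there is no C#N triple bond.
(D) contains a nitrile (-C#N), which satisfies every atom and bond constraint.
So the answer is (D).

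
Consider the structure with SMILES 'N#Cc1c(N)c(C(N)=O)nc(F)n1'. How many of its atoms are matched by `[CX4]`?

The query [CX4] means: C with X4: aliphatic carbon with exactly 4 total connections (bonds + H).
Check the 13 heavy atoms by environment: 2× n (aromatic, X2) → no; 4× c (aromatic, X3) → no; 1× C (X2) → no; 1× N (X1) → no; 1× F (X1) → no; 1× C (X3) → no; 1× O (X1) → no; 2× N (X3) → no.
No environment satisfies the query, so 0 matching atoms.

0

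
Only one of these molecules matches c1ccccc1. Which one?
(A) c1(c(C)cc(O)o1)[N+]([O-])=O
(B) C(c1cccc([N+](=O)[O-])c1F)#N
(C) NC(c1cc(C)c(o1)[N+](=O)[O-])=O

c1ccccc1 describes six aromatic carbons in a ring (a benzene ring).
(A) has a methyl group (-CH3) but no six-membered all-carbon aromatic ring is present.
(B) contains the required atom environment, so the pattern matches.
(C) has a methyl group (-CH3) but no six-membered all-carbon aromatic ring is present.
So the answer is (B).

B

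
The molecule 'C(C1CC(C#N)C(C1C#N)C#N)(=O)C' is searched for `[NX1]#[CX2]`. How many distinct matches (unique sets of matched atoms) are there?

3

[NX1]#[CX2] is the SMARTS for a nitrile: a nitrogen triple-bonded to a two-connected carbon.
The molecule carries 3 separate instances of a nitrile (-C#N) meeting every constraint; each maps to a distinct set of atoms, giving 3 matches.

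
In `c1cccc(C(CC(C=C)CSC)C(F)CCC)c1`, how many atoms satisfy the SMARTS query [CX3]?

Check the 19 heavy atoms by environment: 9× C (X4) → no; 1× F (X1) → no; 2× C (X3) → match; 6× c (aromatic, X3) → no; 1× S (X2) → no.
That gives 2 matching atoms.

2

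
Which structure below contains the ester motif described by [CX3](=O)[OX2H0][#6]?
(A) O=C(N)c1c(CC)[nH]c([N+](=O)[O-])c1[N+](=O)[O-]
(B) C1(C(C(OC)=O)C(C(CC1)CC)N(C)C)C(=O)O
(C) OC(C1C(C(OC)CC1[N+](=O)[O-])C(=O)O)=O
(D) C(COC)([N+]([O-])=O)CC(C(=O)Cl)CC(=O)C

B

[CX3](=O)[OX2H0][#6] describes a carbonyl carbon bonded to an oxygen that is itself bonded to carbon (no H on that O) (an ester).
(A) has a primary amide (-C(=O)NH2) but the carbonyl is bonded to N, not to an O-C linkage.
(B) contains a methyl-ester group (-C(=O)OCH3), which satisfies every atom and bond constraint.
(C) has a carboxylic acid group (-C(=O)OH) but the singly-bonded O carries H (OX2H1, not H0).
(D) has a methoxy ether (-OCH3) but the ether oxygen is not adjacent to a C=O carbon.
So the answer is (B).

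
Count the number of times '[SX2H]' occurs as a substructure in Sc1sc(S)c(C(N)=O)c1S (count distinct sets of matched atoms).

3

[SX2H] is the SMARTS for a thiol: an aliphatic sulfur with two connections, one being H.
The molecule carries 3 separate instances of a thiol (-SH) meeting every constraint; each maps to a distinct set of atoms, giving 3 matches.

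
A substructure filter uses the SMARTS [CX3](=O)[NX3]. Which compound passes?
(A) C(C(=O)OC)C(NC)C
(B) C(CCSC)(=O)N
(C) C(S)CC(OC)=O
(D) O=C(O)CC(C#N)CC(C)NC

[CX3](=O)[NX3] describes a carbonyl carbon bonded to a trivalent nitrogen (an amide).
(A) has a methyl-ester group (-C(=O)OCH3) but the carbonyl is bonded to O, not to an NX3 nitrogen.
(B) contains a primary amide (-C(=O)NH2), which satisfies every atom and bond constraint.
(C) has a methyl-ester group (-C(=O)OCH3) but the carbonyl is bonded to O, not to an NX3 nitrogen.
(D) has a carboxylic acid group (-C(=O)OH) but the carbonyl is bonded to O, not to an NX3 nitrogen.
So the answer is (B).

B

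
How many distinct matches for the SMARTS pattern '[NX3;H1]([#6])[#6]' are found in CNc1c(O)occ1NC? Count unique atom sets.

[NX3;H1]([#6])[#6] is the SMARTS for a secondary amine: a trivalent nitrogen with one H, bonded to two carbons.
The molecule carries 2 separate instances of an N-methylamino group (-NHCH3) meeting every constraint; each maps to a distinct set of atoms, giving 2 matches.

2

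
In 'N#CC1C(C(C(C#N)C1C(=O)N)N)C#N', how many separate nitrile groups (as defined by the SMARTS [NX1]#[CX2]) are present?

3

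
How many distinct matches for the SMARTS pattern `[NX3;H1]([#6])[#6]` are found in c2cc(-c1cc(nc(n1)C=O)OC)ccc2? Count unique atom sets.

0

[NX3;H1]([#6])[#6] is the SMARTS for a secondary amine: a trivalent nitrogen with one H, bonded to two carbons.
No fragment in the molecule satisfies every constraint, giving 0 matches.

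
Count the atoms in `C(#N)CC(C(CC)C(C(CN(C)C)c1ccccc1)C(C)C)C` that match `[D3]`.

7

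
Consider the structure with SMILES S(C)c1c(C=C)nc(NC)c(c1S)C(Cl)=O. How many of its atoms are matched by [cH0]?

5

The query [cH0] means: aromatic carbon with no attached hydrogen (substituted or ring-fusion).
Check the 16 heavy atoms by environment: 1× n (aromatic, H0) → no; 5× c (aromatic, H0) → match; 1× S (H0) → no; 2× C (H3) → no; 1× S (H1) → no; 1× C (H1) → no; 1× C (H2) → no; 1× N (H1) → no; 1× C (H0) → no; 1× O (H0) → no; 1× Cl (H0) → no.
That gives 5 matching atoms.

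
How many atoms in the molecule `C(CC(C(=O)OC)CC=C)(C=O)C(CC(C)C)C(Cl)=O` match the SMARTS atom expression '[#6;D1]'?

4

Check the 20 heavy atoms by environment: 5× C (D2) → no; 6× C (D3) → no; 4× C (D1) → match; 3× O (D1) → no; 1× Cl (D1) → no; 1× O (D2) → no.
That gives 4 matching atoms.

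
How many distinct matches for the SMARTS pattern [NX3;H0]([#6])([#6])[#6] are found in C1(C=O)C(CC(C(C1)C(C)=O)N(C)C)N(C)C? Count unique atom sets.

[NX3;H0]([#6])([#6])[#6] is the SMARTS for a tertiary amine: a trivalent nitrogen with no H, bonded to three carbons.
The molecule carries 2 separate instances of a dimethylamino group (-N(CH3)2) meeting every constraint; each maps to a distinct set of atoms, giving 2 matches.

2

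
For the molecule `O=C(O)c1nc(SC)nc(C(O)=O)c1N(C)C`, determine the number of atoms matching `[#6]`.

9

The query [#6] means: #6 matches any atom with atomic number 6 (carbon, aromatic or aliphatic).
Check the 17 heavy atoms by environment: 2× n (aromatic) → no; 4× c (aromatic) → match; 1× S → no; 5× C → match; 4× O → no; 1× N → no.
Summing the matching environments: 4 + 5 = 9 matching atoms.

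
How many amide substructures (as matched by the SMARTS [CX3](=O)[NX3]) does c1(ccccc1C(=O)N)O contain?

[CX3](=O)[NX3] is the SMARTS for an amide: a carbonyl carbon bonded to a trivalent nitrogen.
Exactly one fragment in the molecule meets all constraints, giving 1 match.

1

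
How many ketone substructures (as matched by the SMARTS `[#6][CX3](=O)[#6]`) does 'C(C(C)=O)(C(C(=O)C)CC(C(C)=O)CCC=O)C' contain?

[#6][CX3](=O)[#6] is the SMARTS for a ketone: a carbonyl carbon (no H) flanked by two carbons.
The molecule carries 3 separate instances of an acetyl/ketone group (-C(=O)CH3) meeting every constraint; each maps to a distinct set of atoms, giving 3 matches.

3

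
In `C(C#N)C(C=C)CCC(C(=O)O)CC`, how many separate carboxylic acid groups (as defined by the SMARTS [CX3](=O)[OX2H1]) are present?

[CX3](=O)[OX2H1] is the SMARTS for a carboxylic acid: an sp2 carbon double-bonded to O and single-bonded to an -OH oxygen.
Exactly one fragment in the molecule meets all constraints, giving 1 match.

1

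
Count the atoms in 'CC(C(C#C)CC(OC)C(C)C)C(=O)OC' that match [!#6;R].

0

The query [!#6;R] means: non-carbon atom that is part of a ring.
Check the 16 heavy atoms by environment: 13× C (acyclic) → no; 3× O (acyclic) → no.
No environment satisfies the query, so 0 matching atoms.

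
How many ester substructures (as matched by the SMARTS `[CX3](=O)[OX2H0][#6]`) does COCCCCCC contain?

0

[CX3](=O)[OX2H0][#6] is the SMARTS for an ester: a carbonyl carbon bonded to an oxygen that is itself bonded to carbon (no H on that O).
The molecule has a methoxy ether (-OCH3), but the ether oxygen is not adjacent to a C=O carbon; nothing else fits, so there are 0 matches.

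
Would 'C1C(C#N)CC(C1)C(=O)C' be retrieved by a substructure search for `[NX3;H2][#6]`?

The pattern [NX3;H2][#6] describes a trivalent nitrogen with two H attached to carbon — a primary amine.
The closest candidate here is a nitrile (-C#N), but the nitrogen is NX1 (triple-bonded), not NX3 with two H. No other fragment satisfies the full query, so there is no match.

No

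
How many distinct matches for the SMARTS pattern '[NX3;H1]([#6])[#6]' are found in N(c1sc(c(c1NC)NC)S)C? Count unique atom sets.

[NX3;H1]([#6])[#6] is the SMARTS for a secondary amine: a trivalent nitrogen with one H, bonded to two carbons.
The molecule carries 3 separate instances of an N-methylamino group (-NHCH3) meeting every constraint; each maps to a distinct set of atoms, giving 3 matches.

3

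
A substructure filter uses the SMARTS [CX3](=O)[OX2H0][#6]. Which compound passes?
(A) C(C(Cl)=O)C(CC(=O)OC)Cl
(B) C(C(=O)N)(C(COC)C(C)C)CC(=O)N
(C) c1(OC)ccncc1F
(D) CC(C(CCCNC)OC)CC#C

[CX3](=O)[OX2H0][#6] describes a carbonyl carbon bonded to an oxygen that is itself bonded to carbon (no H on that O) (an ester).
(A) contains a methyl-ester group (-C(=O)OCH3), which satisfies every atom and bond constraint.
(B) has a primary amide (-C(=O)NH2) but the carbonyl is bonded to N, not to an O-C linkage.
(C) has a methoxy ether (-OCH3) but the ether oxygen is not adjacent to a C=O carbon.
(D) has a methoxy ether (-OCH3) but the ether oxygen is not adjacent to a C=O carbon.
So the answer is (A).

A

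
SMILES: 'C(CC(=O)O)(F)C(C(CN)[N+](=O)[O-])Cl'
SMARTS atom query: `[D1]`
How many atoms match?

7

Check the 14 heavy atoms by environment: 2× C (D2) → no; 4× C (D3) → no; 1× F (D1) → match; 1× N (D1) → match; 3× O (D1) → match; 1× N (charge +1, D3) → no; 1× O (charge -1, D1) → match; 1× Cl (D1) → match.
Summing the matching environments: 1 + 1 + 3 + 1 + 1 = 7 matching atoms.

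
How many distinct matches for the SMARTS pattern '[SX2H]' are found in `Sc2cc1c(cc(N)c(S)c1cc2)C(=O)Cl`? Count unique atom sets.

2

[SX2H] is the SMARTS for a thiol: an aliphatic sulfur with two connections, one being H.
The molecule carries 2 separate instances of a thiol (-SH) meeting every constraint; each maps to a distinct set of atoms, giving 2 matches.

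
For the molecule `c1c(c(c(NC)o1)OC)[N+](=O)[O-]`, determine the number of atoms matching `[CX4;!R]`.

2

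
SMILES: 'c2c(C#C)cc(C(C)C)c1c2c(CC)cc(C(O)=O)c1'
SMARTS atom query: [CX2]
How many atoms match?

2

Check the 20 heavy atoms by environment: 10× c (aromatic, X3) → no; 2× C (X2) → match; 1× C (X3) → no; 1× O (X1) → no; 1× O (X2) → no; 5× C (X4) → no.
That gives 2 matching atoms.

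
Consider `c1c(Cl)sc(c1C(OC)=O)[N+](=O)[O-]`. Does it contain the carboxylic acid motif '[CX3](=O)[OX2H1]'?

The pattern [CX3](=O)[OX2H1] describes an sp2 carbon double-bonded to O and single-bonded to an -OH oxygen — a carboxylic acid.
The closest candidate here is a methyl-ester group (-C(=O)OCH3), but the singly-bonded O has no H (OX2H0, not OX2H1). No other fragment satisfies the full query, so there is no match.

No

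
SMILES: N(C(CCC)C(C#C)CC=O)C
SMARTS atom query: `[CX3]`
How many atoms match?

The query [CX3] means: C with X3: aliphatic carbon with exactly 3 total connections.
Check the 12 heavy atoms by environment: 7× C (X4) → no; 1× N (X3) → no; 2× C (X2) → no; 1× C (X3) → match; 1× O (X1) → no.
That gives 1 matching atom.

1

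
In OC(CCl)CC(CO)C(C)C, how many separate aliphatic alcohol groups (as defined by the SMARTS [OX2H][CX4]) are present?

2

[OX2H][CX4] is the SMARTS for an aliphatic alcohol: a hydroxyl oxygen bound to an sp3 (X4) carbon.
The molecule carries 2 separate instances of a hydroxyl group (-OH) meeting every constraint; each maps to a distinct set of atoms, giving 2 matches.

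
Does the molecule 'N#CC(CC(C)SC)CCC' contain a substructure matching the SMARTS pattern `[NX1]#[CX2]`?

The pattern [NX1]#[CX2] describes a nitrogen triple-bonded to a two-connected carbon — a nitrile.
The molecule carries a nitrile (-C#N), whose atoms satisfy every constraint of the query, so the pattern matches.

Yes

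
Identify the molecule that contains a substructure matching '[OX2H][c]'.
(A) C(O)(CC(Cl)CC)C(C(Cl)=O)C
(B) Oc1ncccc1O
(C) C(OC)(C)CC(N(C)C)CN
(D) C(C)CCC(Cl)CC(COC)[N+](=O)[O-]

B

[OX2H][c] describes a hydroxyl oxygen attached to an aromatic carbon (a phenol).
(A) has a hydroxyl group (-OH) but the -OH is on an aliphatic carbon, not an aromatic c.
(B) contains a hydroxyl group (-OH), which satisfies every atom and bond constraint.
(C) has a methoxy ether (-OCH3) but the oxygen has H0, not H1.
(D) has a methoxy ether (-OCH3) but the oxygen has H0, not H1.
So the answer is (B).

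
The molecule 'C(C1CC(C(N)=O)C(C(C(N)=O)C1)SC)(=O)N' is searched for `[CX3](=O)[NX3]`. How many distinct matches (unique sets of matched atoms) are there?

3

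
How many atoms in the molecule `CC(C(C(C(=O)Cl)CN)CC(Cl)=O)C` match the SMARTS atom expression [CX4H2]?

The query [CX4H2] means: sp3 carbon (X4) with exactly two hydrogens.
Check the 14 heavy atoms by environment: 2× C (H2, X4) → match; 3× C (H1, X4) → no; 2× C (H0, X3) → no; 2× O (H0, X1) → no; 2× Cl (H0, X1) → no; 2× C (H3, X4) → no; 1× N (H2, X3) → no.
That gives 2 matching atoms.

2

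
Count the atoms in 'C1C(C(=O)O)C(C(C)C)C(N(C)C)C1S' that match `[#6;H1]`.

5

Check the 15 heavy atoms by environment: 5× C (H1) → match; 1× C (H2) → no; 1× S (H1) → no; 4× C (H3) → no; 1× C (H0) → no; 1× O (H0) → no; 1× O (H1) → no; 1× N (H0) → no.
That gives 5 matching atoms.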